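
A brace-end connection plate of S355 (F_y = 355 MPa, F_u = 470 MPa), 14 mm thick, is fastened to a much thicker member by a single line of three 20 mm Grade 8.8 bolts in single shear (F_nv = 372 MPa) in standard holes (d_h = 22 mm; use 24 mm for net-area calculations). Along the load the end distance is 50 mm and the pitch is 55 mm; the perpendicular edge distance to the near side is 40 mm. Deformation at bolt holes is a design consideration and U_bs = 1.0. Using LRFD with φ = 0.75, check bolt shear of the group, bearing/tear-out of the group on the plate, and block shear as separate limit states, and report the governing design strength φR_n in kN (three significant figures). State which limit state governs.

Bolt shear: A_b = π·20²/4 = 314.2 mm²; R_n = 372 × 314.2 × 3 × 1 / 1000 = 350.6 kN → 0.75 × 350.6 = 263 kN.
Bearing: edge l_c = 39, r_n = 307.9 kN; interior l_c = 33, r_n = 260.6 kN; R_n = 307.9 + 2·260.6 = 829.1 kN → 622 kN.
Block shear: A_gv = 2240, A_nv = 1400, A_nt = 392 mm²; R_n = min(0.6F_uA_nv, 0.6F_yA_gv) + U_bs·F_u·A_nt = 579 kN → 434 kN.
Bolt shear governs: 263 kN.

263 kN (bolt shear governs)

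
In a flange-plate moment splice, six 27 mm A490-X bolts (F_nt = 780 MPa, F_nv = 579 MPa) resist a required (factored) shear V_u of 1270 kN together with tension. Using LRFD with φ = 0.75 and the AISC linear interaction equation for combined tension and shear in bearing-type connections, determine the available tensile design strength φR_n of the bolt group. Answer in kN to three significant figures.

902 kN

A_b = π·27²/4 = 572.6 mm²; f_rv = 1270 × 1000 / (6 × 572.6) = 369.7 MPa.
F'_nt = 1.3 F_nt − (F_nt / φF_nv) f_rv = 1.3·780 − (780/(0.75·579))·369.7 = 350 MPa, capped at F_nt → F'_nt = 350 MPa.
R_n = F'_nt · A_b · n = 350 × 572.6 × 6 / 1000 = 1202 kN.
Design strength φR_n = 0.75 × 1202 = 902 kN.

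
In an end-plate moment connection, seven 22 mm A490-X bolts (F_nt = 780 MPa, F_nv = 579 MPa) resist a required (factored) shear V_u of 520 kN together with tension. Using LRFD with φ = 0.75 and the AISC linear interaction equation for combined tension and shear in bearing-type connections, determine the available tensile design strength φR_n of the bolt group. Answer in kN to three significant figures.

A_b = π·22²/4 = 380.1 mm²; f_rv = 520 × 1000 / (7 × 380.1) = 195.4 MPa.
F'_nt = 1.3 F_nt − (F_nt / φF_nv) f_rv = 1.3·780 − (780/(0.75·579))·195.4 = 663 MPa, capped at F_nt → F'_nt = 663 MPa.
R_n = F'_nt · A_b · n = 663 × 380.1 × 7 / 1000 = 1764 kN.
Design strength φR_n = 0.75 × 1764 = 1320 kN.

1320 kN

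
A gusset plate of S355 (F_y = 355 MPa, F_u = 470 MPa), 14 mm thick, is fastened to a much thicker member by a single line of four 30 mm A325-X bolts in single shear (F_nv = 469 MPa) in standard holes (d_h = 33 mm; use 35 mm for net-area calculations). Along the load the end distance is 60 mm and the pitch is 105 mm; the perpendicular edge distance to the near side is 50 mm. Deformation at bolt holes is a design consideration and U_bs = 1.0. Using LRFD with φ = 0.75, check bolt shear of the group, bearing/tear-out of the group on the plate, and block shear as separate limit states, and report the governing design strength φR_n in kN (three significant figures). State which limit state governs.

908 kN (block shear governs)

Bolt shear: A_b = π·30²/4 = 706.9 mm²; R_n = 469 × 706.9 × 4 × 1 / 1000 = 1326 kN → 0.75 × 1326 = 995 kN.
Bearing: edge l_c = 43.5, r_n = 343.5 kN; interior l_c = 72, r_n = 473.8 kN; R_n = 343.5 + 3·473.8 = 1765 kN → 1320 kN.
Block shear: A_gv = 5250, A_nv = 3535, A_nt = 455 mm²; R_n = min(0.6F_uA_nv, 0.6F_yA_gv) + U_bs·F_u·A_nt = 1211 kN → 908 kN.
Block shear governs: 908 kN.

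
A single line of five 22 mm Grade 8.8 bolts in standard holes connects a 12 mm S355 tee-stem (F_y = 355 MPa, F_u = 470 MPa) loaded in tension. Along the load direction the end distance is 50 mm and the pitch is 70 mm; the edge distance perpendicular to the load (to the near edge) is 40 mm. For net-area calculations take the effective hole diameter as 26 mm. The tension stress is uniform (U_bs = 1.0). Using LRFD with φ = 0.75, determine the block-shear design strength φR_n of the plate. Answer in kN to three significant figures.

Shear plane L_v = 50 + 4·70 = 330 mm; A_gv = 330 × 12 = 3960 mm².
A_nv = (330 − 4.5·26) × 12 = 2556 mm².
A_nt = (40 − 0.5·26) × 12 = 324 mm².
0.6 F_u A_nv = 720.8 kN; 0.6 F_y A_gv = 843.5 kN → shear rupture governs the shear term.
R_n = 720.8 + 1.0 × 470 × 324 / 1000 = 873.1 kN.
Design strength φR_n = 0.75 × 873.1 = 655 kN.

655 kN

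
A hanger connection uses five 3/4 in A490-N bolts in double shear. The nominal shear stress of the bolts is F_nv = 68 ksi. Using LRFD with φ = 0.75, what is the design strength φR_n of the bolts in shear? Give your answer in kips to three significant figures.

225 kips

A_b = π × 0.75² / 4 = 0.4418 in².
R_n = F_nv · A_b · n · n_s = 68 × 0.4418 × 5 × 2 = 300.4 kips.
Design strength φR_n = 0.75 × 300.4 = 225 kips.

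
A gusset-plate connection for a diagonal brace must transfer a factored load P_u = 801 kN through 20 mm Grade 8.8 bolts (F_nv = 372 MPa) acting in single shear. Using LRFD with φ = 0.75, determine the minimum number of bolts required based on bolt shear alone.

A_b = π·20²/4 = 314.2 mm².
Per-bolt design strength φR_n = 0.75 × 372 × 314.2 × 1 / 1000 = 87.65 kN.
n ≥ 801 / 87.65 = 9.139 → use 10 bolts.

10 bolts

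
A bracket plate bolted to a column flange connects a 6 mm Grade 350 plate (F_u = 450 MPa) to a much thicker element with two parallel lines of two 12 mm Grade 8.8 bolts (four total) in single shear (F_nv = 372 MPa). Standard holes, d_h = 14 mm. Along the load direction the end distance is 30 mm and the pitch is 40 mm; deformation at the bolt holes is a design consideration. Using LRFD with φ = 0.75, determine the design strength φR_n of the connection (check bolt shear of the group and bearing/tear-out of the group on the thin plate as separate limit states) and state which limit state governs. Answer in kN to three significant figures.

126 kN (bolt shear governs)

Bolt shear: A_b = π·12²/4 = 113.1 mm²; R_n = 372 × 113.1 × 4 × 1 / 1000 = 168.3 kN → 0.75 × 168.3 = 126 kN.
Bearing (1.2 l_c t F_u ≤ 2.4 d t F_u): upper limit = 2.4·12·6·450 / 1000 = 77.76 kN.
  Edge l_c = 30 − 14/2 = 23 → r_n = 74.52 kN; interior l_c = 40 − 14 = 26 → r_n = 77.76 kN.
  R_n,bearing = 2·74.52 + 2·77.76 = 304.6 kN → 0.75 × 304.6 = 228 kN.
Bolt shear governs: 126 kN.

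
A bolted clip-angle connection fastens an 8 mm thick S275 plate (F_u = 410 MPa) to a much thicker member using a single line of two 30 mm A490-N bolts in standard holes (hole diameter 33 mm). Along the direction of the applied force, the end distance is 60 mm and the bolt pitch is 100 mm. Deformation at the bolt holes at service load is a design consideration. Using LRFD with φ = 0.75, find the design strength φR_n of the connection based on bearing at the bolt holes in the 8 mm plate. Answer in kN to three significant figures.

Per bolt r_n = 1.2 l_c t F_u ≤ 2.4 d t F_u; upper limit = 2.4 × 30 × 8 × 410 / 1000 = 236.2 kN.
Edge bolt: l_c = 60 − 33/2 = 43.5 mm → 1.2 × 43.5 × 8 × 410 / 1000 = 171.2 → r_n = 171.2 kN.
Interior bolts: l_c = 100 − 33 = 67 mm → 1.2 × 67 × 8 × 410 / 1000 = 263.7 → r_n = 236.2 kN.
R_n = 1 × 171.2 + 1 × 236.2 = 407.4 kN.
Design strength φR_n = 0.75 × 407.4 = 306 kN.

306 kN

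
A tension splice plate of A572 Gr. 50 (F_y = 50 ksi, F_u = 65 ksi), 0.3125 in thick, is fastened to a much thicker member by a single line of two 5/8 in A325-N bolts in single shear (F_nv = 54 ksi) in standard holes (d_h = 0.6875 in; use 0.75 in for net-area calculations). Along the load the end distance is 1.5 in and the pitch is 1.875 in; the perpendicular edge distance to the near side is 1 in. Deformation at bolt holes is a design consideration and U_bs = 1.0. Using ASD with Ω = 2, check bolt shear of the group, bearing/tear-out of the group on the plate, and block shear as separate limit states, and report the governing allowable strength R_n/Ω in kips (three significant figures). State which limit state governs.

Bolt shear: A_b = π·0.625²/4 = 0.3068 in²; R_n = 54 × 0.3068 × 2 × 1 = 33.13 kips → 33.13 / 2 = 16.6 kips.
Bearing: edge l_c = 1.156, r_n = 28.18 kips; interior l_c = 1.188, r_n = 28.95 kips; R_n = 28.18 + 1·28.95 = 57.13 kips → 28.6 kips.
Block shear: A_gv = 1.055, A_nv = 0.7031, A_nt = 0.1953 in²; R_n = min(0.6F_uA_nv, 0.6F_yA_gv) + U_bs·F_u·A_nt = 40.12 kips → 20.1 kips.
Bolt shear governs: 16.6 kips.

16.6 kips (bolt shear governs)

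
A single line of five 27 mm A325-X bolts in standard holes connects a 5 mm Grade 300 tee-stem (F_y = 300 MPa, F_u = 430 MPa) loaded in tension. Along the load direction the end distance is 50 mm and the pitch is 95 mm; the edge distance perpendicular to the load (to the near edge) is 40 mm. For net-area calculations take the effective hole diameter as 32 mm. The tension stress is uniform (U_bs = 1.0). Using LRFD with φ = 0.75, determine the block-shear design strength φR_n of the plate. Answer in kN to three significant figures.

315 kN

Shear plane L_v = 50 + 4·95 = 430 mm; A_gv = 430 × 5 = 2150 mm².
A_nv = (430 − 4.5·32) × 5 = 1430 mm².
A_nt = (40 − 0.5·32) × 5 = 120 mm².
0.6 F_u A_nv = 368.9 kN; 0.6 F_y A_gv = 387 kN → shear rupture governs the shear term.
R_n = 368.9 + 1.0 × 430 × 120 / 1000 = 420.5 kN.
Design strength φR_n = 0.75 × 420.5 = 315 kN.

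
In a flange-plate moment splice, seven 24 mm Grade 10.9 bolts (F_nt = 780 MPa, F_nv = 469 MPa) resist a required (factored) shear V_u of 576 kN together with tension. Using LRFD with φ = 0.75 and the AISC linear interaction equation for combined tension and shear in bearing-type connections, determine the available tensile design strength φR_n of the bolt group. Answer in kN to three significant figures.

1450 kN

A_b = π·24²/4 = 452.4 mm²; f_rv = 576 × 1000 / (7 × 452.4) = 181.9 MPa.
F'_nt = 1.3 F_nt − (F_nt / φF_nv) f_rv = 1.3·780 − (780/(0.75·469))·181.9 = 610.7 MPa, capped at F_nt → F'_nt = 610.7 MPa.
R_n = F'_nt · A_b · n = 610.7 × 452.4 × 7 / 1000 = 1934 kN.
Design strength φR_n = 0.75 × 1934 = 1450 kN.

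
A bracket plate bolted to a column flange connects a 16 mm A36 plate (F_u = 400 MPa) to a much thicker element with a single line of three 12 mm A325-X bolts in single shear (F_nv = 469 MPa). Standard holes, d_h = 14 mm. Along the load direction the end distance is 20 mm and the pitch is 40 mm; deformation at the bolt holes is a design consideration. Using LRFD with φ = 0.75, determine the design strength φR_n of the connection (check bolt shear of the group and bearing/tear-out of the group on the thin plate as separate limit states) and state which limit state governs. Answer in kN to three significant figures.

Bolt shear: A_b = π·12²/4 = 113.1 mm²; R_n = 469 × 113.1 × 3 × 1 / 1000 = 159.1 kN → 0.75 × 159.1 = 119 kN.
Bearing (1.2 l_c t F_u ≤ 2.4 d t F_u): upper limit = 2.4·12·16·400 / 1000 = 184.3 kN.
  Edge l_c = 20 − 14/2 = 13 → r_n = 99.84 kN; interior l_c = 40 − 14 = 26 → r_n = 184.3 kN.
  R_n,bearing = 1·99.84 + 2·184.3 = 468.5 kN → 0.75 × 468.5 = 351 kN.
Bolt shear governs: 119 kN.

119 kN (bolt shear governs)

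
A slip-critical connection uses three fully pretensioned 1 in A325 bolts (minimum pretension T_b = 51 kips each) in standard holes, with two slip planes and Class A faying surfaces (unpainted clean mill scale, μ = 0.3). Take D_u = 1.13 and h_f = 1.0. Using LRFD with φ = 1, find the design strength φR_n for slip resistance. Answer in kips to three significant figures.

104 kips

R_n = μ · D_u · h_f · T_b · n_s · n_b = 0.3 × 1.13 × 1.0 × 51 × 2 × 3 = 103.7 kips.
Design strength φR_n = 1 × 103.7 = 104 kips.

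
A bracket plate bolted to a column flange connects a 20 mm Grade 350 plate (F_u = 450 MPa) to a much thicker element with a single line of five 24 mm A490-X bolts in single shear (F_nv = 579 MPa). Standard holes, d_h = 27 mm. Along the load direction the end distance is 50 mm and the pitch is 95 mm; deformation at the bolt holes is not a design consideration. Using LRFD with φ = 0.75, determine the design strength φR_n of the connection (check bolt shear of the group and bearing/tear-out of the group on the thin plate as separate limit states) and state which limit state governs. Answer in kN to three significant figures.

Bolt shear: A_b = π·24²/4 = 452.4 mm²; R_n = 579 × 452.4 × 5 × 1 / 1000 = 1310 kN → 0.75 × 1310 = 982 kN.
Bearing (1.5 l_c t F_u ≤ 3.0 d t F_u): upper limit = 3.0·24·20·450 / 1000 = 648 kN.
  Edge l_c = 50 − 27/2 = 36.5 → r_n = 492.8 kN; interior l_c = 95 − 27 = 68 → r_n = 648 kN.
  R_n,bearing = 1·492.8 + 4·648 = 3085 kN → 0.75 × 3085 = 2310 kN.
Bolt shear governs: 982 kN.

982 kN (bolt shear governs)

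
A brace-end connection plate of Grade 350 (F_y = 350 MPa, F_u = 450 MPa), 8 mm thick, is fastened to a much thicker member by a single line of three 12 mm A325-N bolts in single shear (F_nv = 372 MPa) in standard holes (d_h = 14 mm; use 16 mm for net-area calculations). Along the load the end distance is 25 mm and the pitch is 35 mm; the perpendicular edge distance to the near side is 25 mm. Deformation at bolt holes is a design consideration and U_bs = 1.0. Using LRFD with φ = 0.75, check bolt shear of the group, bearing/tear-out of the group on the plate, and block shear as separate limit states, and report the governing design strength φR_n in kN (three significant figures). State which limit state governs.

94.7 kN (bolt shear governs)

Bolt shear: A_b = π·12²/4 = 113.1 mm²; R_n = 372 × 113.1 × 3 × 1 / 1000 = 126.2 kN → 0.75 × 126.2 = 94.7 kN.
Bearing: edge l_c = 18, r_n = 77.76 kN; interior l_c = 21, r_n = 90.72 kN; R_n = 77.76 + 2·90.72 = 259.2 kN → 194 kN.
Block shear: A_gv = 760, A_nv = 440, A_nt = 136 mm²; R_n = min(0.6F_uA_nv, 0.6F_yA_gv) + U_bs·F_u·A_nt = 180 kN → 135 kN.
Bolt shear governs: 94.7 kN.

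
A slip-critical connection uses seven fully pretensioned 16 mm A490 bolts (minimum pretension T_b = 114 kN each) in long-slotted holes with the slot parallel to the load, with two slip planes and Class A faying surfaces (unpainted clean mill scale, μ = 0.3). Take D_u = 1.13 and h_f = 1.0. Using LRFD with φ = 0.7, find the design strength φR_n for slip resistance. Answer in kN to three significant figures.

379 kN

R_n = μ · D_u · h_f · T_b · n_s · n_b = 0.3 × 1.13 × 1.0 × 114 × 2 × 7 = 541 kN.
Design strength φR_n = 0.7 × 541 = 379 kN.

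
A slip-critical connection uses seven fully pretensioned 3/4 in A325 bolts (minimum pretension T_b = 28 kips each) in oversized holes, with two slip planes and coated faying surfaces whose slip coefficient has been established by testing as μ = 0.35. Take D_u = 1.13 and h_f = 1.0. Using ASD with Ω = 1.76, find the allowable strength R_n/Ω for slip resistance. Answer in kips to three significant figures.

R_n = μ · D_u · h_f · T_b · n_s · n_b = 0.35 × 1.13 × 1.0 × 28 × 2 × 7 = 155 kips.
Allowable strength R_n/Ω = 155 / 1.76 = 88.1 kips.

88.1 kips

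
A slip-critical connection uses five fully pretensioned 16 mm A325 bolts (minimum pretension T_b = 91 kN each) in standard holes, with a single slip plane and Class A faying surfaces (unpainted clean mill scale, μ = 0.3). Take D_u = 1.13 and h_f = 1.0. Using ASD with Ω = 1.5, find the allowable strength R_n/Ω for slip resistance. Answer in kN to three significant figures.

R_n = μ · D_u · h_f · T_b · n_s · n_b = 0.3 × 1.13 × 1.0 × 91 × 1 × 5 = 154.2 kN.
Allowable strength R_n/Ω = 154.2 / 1.5 = 103 kN.

103 kN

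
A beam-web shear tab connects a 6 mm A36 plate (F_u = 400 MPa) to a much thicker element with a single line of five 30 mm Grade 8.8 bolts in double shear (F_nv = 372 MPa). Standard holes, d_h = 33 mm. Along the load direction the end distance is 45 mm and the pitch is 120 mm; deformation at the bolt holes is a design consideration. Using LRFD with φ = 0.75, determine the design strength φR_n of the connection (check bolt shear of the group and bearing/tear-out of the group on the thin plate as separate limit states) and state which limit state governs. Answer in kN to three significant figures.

Bolt shear: A_b = π·30²/4 = 706.9 mm²; R_n = 372 × 706.9 × 5 × 2 / 1000 = 2630 kN → 0.75 × 2630 = 1970 kN.
Bearing (1.2 l_c t F_u ≤ 2.4 d t F_u): upper limit = 2.4·30·6·400 / 1000 = 172.8 kN.
  Edge l_c = 45 − 33/2 = 28.5 → r_n = 82.08 kN; interior l_c = 120 − 33 = 87 → r_n = 172.8 kN.
  R_n,bearing = 1·82.08 + 4·172.8 = 773.3 kN → 0.75 × 773.3 = 580 kN.
Bearing governs: 580 kN.

580 kN (bearing governs)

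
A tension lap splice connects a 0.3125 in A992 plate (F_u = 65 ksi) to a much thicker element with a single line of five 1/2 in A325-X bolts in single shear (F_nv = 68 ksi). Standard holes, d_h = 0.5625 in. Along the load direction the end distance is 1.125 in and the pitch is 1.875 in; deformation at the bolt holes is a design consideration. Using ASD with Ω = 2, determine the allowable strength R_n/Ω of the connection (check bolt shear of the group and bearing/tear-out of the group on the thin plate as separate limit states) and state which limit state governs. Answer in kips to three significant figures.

Bolt shear: A_b = π·0.5²/4 = 0.1963 in²; R_n = 68 × 0.1963 × 5 × 1 = 66.76 kips → 66.76 / 2 = 33.4 kips.
Bearing (1.2 l_c t F_u ≤ 2.4 d t F_u): upper limit = 2.4·0.5·0.3125·65 = 24.38 kips.
  Edge l_c = 1.125 − 0.5625/2 = 0.8438 → r_n = 20.57 kips; interior l_c = 1.875 − 0.5625 = 1.312 → r_n = 24.38 kips.
  R_n,bearing = 1·20.57 + 4·24.38 = 118.1 kips → 118.1 / 2 = 59 kips.
Bolt shear governs: 33.4 kips.

33.4 kips (bolt shear governs)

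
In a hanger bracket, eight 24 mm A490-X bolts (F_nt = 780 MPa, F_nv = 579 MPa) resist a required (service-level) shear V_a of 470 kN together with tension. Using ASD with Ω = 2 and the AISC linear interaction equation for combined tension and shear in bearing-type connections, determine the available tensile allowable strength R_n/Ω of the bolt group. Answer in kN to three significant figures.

A_b = π·24²/4 = 452.4 mm²; f_rv = 470 × 1000 / (8 × 452.4) = 129.9 MPa.
F'_nt = 1.3 F_nt − (Ω F_nt / F_nv) f_rv = 1.3·780 − (2·780/579)·129.9 = 664.1 MPa, capped at F_nt → F'_nt = 664.1 MPa.
R_n = F'_nt · A_b · n = 664.1 × 452.4 × 8 / 1000 = 2403 kN.
Allowable strength R_n/Ω = 2403 / 2 = 1200 kN.

1200 kN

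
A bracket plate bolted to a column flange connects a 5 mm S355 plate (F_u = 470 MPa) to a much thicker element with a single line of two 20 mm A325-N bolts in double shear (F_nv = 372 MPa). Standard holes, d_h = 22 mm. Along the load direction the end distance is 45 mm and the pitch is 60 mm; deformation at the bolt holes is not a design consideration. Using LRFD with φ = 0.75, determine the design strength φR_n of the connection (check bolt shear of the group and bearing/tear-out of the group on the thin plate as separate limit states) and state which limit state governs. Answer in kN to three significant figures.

190 kN (bearing governs)

Bolt shear: A_b = π·20²/4 = 314.2 mm²; R_n = 372 × 314.2 × 2 × 2 / 1000 = 467.5 kN → 0.75 × 467.5 = 351 kN.
Bearing (1.5 l_c t F_u ≤ 3.0 d t F_u): upper limit = 3.0·20·5·470 / 1000 = 141 kN.
  Edge l_c = 45 − 22/2 = 34 → r_n = 119.9 kN; interior l_c = 60 − 22 = 38 → r_n = 133.9 kN.
  R_n,bearing = 1·119.9 + 1·133.9 = 253.8 kN → 0.75 × 253.8 = 190 kN.
Bearing governs: 190 kN.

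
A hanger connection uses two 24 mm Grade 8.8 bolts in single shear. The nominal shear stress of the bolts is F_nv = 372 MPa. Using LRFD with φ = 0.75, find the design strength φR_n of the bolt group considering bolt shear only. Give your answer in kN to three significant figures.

A_b = π × 24² / 4 = 452.4 mm².
R_n = F_nv · A_b · n · n_s = 372 × 452.4 × 2 × 1 / 1000 = 336.6 kN.
Design strength φR_n = 0.75 × 336.6 = 252 kN.

252 kN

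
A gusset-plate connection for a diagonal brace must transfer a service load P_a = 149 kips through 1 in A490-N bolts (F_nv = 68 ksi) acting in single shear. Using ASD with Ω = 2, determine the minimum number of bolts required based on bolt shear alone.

A_b = π·1²/4 = 0.7854 in².
Per-bolt allowable strength R_n/Ω = 68 × 0.7854 × 1 / 2 = 26.7 kips.
n ≥ 149 / 26.7 = 5.58 → use 6 bolts.

6 bolts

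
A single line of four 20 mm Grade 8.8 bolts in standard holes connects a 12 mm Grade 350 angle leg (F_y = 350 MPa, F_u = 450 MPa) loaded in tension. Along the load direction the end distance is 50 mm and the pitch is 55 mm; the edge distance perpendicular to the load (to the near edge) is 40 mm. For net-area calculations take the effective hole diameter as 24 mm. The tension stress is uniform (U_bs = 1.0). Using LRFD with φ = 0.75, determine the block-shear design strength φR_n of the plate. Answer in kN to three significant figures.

432 kN

Shear plane L_v = 50 + 3·55 = 215 mm; A_gv = 215 × 12 = 2580 mm².
A_nv = (215 − 3.5·24) × 12 = 1572 mm².
A_nt = (40 − 0.5·24) × 12 = 336 mm².
0.6 F_u A_nv = 424.4 kN; 0.6 F_y A_gv = 541.8 kN → shear rupture governs the shear term.
R_n = 424.4 + 1.0 × 450 × 336 / 1000 = 575.6 kN.
Design strength φR_n = 0.75 × 575.6 = 432 kN.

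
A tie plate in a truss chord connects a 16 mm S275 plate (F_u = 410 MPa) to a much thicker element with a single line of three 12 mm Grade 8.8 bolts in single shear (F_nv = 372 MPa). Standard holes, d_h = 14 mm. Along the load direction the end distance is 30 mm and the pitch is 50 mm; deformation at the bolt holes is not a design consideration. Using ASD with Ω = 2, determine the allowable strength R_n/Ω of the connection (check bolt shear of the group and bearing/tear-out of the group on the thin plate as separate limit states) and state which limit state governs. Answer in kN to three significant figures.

63.1 kN (bolt shear governs)

Bolt shear: A_b = π·12²/4 = 113.1 mm²; R_n = 372 × 113.1 × 3 × 1 / 1000 = 126.2 kN → 126.2 / 2 = 63.1 kN.
Bearing (1.5 l_c t F_u ≤ 3.0 d t F_u): upper limit = 3.0·12·16·410 / 1000 = 236.2 kN.
  Edge l_c = 30 − 14/2 = 23 → r_n = 226.3 kN; interior l_c = 50 − 14 = 36 → r_n = 236.2 kN.
  R_n,bearing = 1·226.3 + 2·236.2 = 698.6 kN → 698.6 / 2 = 349 kN.
Bolt shear governs: 63.1 kN.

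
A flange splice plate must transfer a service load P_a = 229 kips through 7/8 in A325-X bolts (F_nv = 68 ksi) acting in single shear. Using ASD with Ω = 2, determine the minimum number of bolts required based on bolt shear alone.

12 bolts

A_b = π·0.875²/4 = 0.6013 in².
Per-bolt allowable strength R_n/Ω = 68 × 0.6013 × 1 / 2 = 20.44 kips.
n ≥ 229 / 20.44 = 11.2 → use 12 bolts.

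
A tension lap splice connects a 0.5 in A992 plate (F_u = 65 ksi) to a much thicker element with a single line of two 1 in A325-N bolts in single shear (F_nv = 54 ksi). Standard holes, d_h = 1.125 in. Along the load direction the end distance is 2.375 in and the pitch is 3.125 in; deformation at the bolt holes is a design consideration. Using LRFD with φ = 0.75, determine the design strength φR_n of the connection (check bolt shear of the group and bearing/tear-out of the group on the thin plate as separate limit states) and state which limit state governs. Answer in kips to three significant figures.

Bolt shear: A_b = π·1²/4 = 0.7854 in²; R_n = 54 × 0.7854 × 2 × 1 = 84.82 kips → 0.75 × 84.82 = 63.6 kips.
Bearing (1.2 l_c t F_u ≤ 2.4 d t F_u): upper limit = 2.4·1·0.5·65 = 78 kips.
  Edge l_c = 2.375 − 1.125/2 = 1.812 → r_n = 70.69 kips; interior l_c = 3.125 − 1.125 = 2 → r_n = 78 kips.
  R_n,bearing = 1·70.69 + 1·78 = 148.7 kips → 0.75 × 148.7 = 112 kips.
Bolt shear governs: 63.6 kips.

63.6 kips (bolt shear governs)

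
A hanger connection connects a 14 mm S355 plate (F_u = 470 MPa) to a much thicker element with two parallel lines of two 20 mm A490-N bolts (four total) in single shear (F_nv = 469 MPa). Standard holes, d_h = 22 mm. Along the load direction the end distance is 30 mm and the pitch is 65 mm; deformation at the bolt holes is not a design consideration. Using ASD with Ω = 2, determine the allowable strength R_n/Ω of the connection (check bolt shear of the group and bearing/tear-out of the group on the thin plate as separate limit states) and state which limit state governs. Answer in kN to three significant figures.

295 kN (bolt shear governs)

Bolt shear: A_b = π·20²/4 = 314.2 mm²; R_n = 469 × 314.2 × 4 × 1 / 1000 = 589.4 kN → 589.4 / 2 = 295 kN.
Bearing (1.5 l_c t F_u ≤ 3.0 d t F_u): upper limit = 3.0·20·14·470 / 1000 = 394.8 kN.
  Edge l_c = 30 − 22/2 = 19 → r_n = 187.5 kN; interior l_c = 65 − 22 = 43 → r_n = 394.8 kN.
  R_n,bearing = 2·187.5 + 2·394.8 = 1165 kN → 1165 / 2 = 582 kN.
Bolt shear governs: 295 kN.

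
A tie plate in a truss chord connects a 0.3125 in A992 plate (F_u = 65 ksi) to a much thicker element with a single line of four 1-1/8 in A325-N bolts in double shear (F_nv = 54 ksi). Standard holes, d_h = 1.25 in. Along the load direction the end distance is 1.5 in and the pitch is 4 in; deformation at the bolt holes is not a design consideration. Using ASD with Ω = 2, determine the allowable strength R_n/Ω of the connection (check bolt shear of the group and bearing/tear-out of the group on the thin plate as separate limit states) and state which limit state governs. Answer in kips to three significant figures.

Bolt shear: A_b = π·1.125²/4 = 0.994 in²; R_n = 54 × 0.994 × 4 × 2 = 429.4 kips → 429.4 / 2 = 215 kips.
Bearing (1.5 l_c t F_u ≤ 3.0 d t F_u): upper limit = 3.0·1.125·0.3125·65 = 68.55 kips.
  Edge l_c = 1.5 − 1.25/2 = 0.875 → r_n = 26.66 kips; interior l_c = 4 − 1.25 = 2.75 → r_n = 68.55 kips.
  R_n,bearing = 1·26.66 + 3·68.55 = 232.3 kips → 232.3 / 2 = 116 kips.
Bearing governs: 116 kips.

116 kips (bearing governs)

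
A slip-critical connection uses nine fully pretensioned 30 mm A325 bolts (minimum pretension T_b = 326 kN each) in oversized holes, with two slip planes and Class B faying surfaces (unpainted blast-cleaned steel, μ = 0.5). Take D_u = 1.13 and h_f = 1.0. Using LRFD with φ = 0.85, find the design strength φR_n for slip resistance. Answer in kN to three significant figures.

R_n = μ · D_u · h_f · T_b · n_s · n_b = 0.5 × 1.13 × 1.0 × 326 × 2 × 9 = 3315 kN.
Design strength φR_n = 0.85 × 3315 = 2820 kN.

2820 kN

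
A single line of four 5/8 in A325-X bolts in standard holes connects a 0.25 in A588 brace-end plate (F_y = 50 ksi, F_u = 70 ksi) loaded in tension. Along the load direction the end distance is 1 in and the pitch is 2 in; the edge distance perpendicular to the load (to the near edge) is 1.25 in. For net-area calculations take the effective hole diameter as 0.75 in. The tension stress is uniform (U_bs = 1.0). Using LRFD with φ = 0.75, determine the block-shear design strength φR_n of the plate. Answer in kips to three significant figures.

Shear plane L_v = 1 + 3·2 = 7 in; A_gv = 7 × 0.25 = 1.75 in².
A_nv = (7 − 3.5·0.75) × 0.25 = 1.094 in².
A_nt = (1.25 − 0.5·0.75) × 0.25 = 0.2188 in².
0.6 F_u A_nv = 45.94 kips; 0.6 F_y A_gv = 52.5 kips → shear rupture governs the shear term.
R_n = 45.94 + 1.0 × 70 × 0.2188 = 61.25 kips.
Design strength φR_n = 0.75 × 61.25 = 45.9 kips.

45.9 kips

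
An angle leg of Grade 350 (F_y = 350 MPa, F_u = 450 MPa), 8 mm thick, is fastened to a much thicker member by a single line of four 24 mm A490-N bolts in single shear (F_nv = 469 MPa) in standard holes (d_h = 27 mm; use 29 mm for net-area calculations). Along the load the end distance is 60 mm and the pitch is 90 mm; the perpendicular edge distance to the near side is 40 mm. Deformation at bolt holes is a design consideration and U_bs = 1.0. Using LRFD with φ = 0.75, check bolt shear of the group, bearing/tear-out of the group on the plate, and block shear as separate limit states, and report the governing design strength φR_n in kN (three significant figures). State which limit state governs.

Bolt shear: A_b = π·24²/4 = 452.4 mm²; R_n = 469 × 452.4 × 4 × 1 / 1000 = 848.7 kN → 0.75 × 848.7 = 637 kN.
Bearing: edge l_c = 46.5, r_n = 200.9 kN; interior l_c = 63, r_n = 207.4 kN; R_n = 200.9 + 3·207.4 = 823 kN → 617 kN.
Block shear: A_gv = 2640, A_nv = 1828, A_nt = 204 mm²; R_n = min(0.6F_uA_nv, 0.6F_yA_gv) + U_bs·F_u·A_nt = 585.4 kN → 439 kN.
Block shear governs: 439 kN.

439 kN (block shear governs)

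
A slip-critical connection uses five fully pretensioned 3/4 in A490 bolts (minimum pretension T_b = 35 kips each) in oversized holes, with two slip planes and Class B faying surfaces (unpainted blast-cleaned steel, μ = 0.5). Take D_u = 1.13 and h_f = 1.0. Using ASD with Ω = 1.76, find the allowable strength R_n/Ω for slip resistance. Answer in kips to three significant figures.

R_n = μ · D_u · h_f · T_b · n_s · n_b = 0.5 × 1.13 × 1.0 × 35 × 2 × 5 = 197.8 kips.
Allowable strength R_n/Ω = 197.8 / 1.76 = 112 kips.

112 kips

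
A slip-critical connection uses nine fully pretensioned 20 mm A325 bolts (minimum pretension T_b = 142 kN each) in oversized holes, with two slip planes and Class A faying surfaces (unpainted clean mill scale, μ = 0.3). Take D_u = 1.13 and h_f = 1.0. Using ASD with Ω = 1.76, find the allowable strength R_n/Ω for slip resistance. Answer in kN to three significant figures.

R_n = μ · D_u · h_f · T_b · n_s · n_b = 0.3 × 1.13 × 1.0 × 142 × 2 × 9 = 866.5 kN.
Allowable strength R_n/Ω = 866.5 / 1.76 = 492 kN.

492 kN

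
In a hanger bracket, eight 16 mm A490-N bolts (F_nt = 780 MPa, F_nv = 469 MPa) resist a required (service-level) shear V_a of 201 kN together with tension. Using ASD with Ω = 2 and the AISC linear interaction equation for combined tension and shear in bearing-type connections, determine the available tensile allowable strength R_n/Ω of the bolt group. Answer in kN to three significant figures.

A_b = π·16²/4 = 201.1 mm²; f_rv = 201 × 1000 / (8 × 201.1) = 125 MPa.
F'_nt = 1.3 F_nt − (Ω F_nt / F_nv) f_rv = 1.3·780 − (2·780/469)·125 = 598.3 MPa, capped at F_nt → F'_nt = 598.3 MPa.
R_n = F'_nt · A_b · n = 598.3 × 201.1 × 8 / 1000 = 962.4 kN.
Allowable strength R_n/Ω = 962.4 / 2 = 481 kN.

481 kN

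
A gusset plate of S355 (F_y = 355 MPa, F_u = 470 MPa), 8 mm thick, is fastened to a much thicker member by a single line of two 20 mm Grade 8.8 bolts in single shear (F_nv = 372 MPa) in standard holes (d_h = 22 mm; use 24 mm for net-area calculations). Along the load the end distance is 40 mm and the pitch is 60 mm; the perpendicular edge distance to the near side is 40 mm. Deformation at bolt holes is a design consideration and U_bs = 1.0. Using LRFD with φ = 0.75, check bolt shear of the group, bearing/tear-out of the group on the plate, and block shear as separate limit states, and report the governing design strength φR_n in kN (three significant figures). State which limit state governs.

175 kN (bolt shear governs)

Bolt shear: A_b = π·20²/4 = 314.2 mm²; R_n = 372 × 314.2 × 2 × 1 / 1000 = 233.7 kN → 0.75 × 233.7 = 175 kN.
Bearing: edge l_c = 29, r_n = 130.8 kN; interior l_c = 38, r_n = 171.5 kN; R_n = 130.8 + 1·171.5 = 302.3 kN → 227 kN.
Block shear: A_gv = 800, A_nv = 512, A_nt = 224 mm²; R_n = min(0.6F_uA_nv, 0.6F_yA_gv) + U_bs·F_u·A_nt = 249.7 kN → 187 kN.
Bolt shear governs: 175 kN.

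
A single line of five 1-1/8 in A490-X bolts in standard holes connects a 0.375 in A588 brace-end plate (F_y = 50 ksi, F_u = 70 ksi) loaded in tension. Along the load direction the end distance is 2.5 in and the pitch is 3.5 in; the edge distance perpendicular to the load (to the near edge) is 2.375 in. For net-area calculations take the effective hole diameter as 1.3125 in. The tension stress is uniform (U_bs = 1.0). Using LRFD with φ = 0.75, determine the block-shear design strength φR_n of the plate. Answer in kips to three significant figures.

Shear plane L_v = 2.5 + 4·3.5 = 16.5 in; A_gv = 16.5 × 0.375 = 6.188 in².
A_nv = (16.5 − 4.5·1.3125) × 0.375 = 3.973 in².
A_nt = (2.375 − 0.5·1.3125) × 0.375 = 0.6445 in².
0.6 F_u A_nv = 166.9 kips; 0.6 F_y A_gv = 185.6 kips → shear rupture governs the shear term.
R_n = 166.9 + 1.0 × 70 × 0.6445 = 212 kips.
Design strength φR_n = 0.75 × 212 = 159 kips.

159 kips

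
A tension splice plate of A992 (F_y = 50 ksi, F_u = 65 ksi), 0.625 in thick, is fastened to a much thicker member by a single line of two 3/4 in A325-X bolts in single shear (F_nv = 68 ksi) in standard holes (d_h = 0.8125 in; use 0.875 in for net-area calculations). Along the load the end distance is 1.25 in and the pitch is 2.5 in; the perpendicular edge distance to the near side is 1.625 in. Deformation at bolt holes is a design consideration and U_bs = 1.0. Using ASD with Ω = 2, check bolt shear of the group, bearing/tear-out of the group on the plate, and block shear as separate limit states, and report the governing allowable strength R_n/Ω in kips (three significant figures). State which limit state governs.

Bolt shear: A_b = π·0.75²/4 = 0.4418 in²; R_n = 68 × 0.4418 × 2 × 1 = 60.08 kips → 60.08 / 2 = 30 kips.
Bearing: edge l_c = 0.8438, r_n = 41.13 kips; interior l_c = 1.688, r_n = 73.12 kips; R_n = 41.13 + 1·73.12 = 114.3 kips → 57.1 kips.
Block shear: A_gv = 2.344, A_nv = 1.523, A_nt = 0.7422 in²; R_n = min(0.6F_uA_nv, 0.6F_yA_gv) + U_bs·F_u·A_nt = 107.7 kips → 53.8 kips.
Bolt shear governs: 30 kips.

30 kips (bolt shear governs)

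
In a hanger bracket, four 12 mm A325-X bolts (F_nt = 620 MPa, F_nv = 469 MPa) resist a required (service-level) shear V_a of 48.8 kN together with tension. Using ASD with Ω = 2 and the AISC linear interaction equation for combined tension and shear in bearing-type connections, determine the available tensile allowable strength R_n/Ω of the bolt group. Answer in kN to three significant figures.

118 kN

A_b = π·12²/4 = 113.1 mm²; f_rv = 48.8 × 1000 / (4 × 113.1) = 107.9 MPa.
F'_nt = 1.3 F_nt − (Ω F_nt / F_nv) f_rv = 1.3·620 − (2·620/469)·107.9 = 520.8 MPa, capped at F_nt → F'_nt = 520.8 MPa.
R_n = F'_nt · A_b · n = 520.8 × 113.1 × 4 / 1000 = 235.6 kN.
Allowable strength R_n/Ω = 235.6 / 2 = 118 kN.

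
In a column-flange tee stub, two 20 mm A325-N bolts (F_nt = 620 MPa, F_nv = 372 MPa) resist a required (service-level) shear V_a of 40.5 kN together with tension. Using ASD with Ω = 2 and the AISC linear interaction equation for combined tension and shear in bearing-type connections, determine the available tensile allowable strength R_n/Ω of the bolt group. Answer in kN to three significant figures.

A_b = π·20²/4 = 314.2 mm²; f_rv = 40.5 × 1000 / (2 × 314.2) = 64.46 MPa.
F'_nt = 1.3 F_nt − (Ω F_nt / F_nv) f_rv = 1.3·620 − (2·620/372)·64.46 = 591.1 MPa, capped at F_nt → F'_nt = 591.1 MPa.
R_n = F'_nt · A_b · n = 591.1 × 314.2 × 2 / 1000 = 371.4 kN.
Allowable strength R_n/Ω = 371.4 / 2 = 186 kN.

186 kN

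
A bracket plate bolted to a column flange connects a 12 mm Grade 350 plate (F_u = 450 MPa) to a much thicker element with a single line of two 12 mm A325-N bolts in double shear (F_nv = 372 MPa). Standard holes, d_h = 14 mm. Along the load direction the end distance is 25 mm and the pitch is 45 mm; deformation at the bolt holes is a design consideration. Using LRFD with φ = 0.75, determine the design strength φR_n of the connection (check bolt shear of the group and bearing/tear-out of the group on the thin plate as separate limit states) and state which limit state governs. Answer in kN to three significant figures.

Bolt shear: A_b = π·12²/4 = 113.1 mm²; R_n = 372 × 113.1 × 2 × 2 / 1000 = 168.3 kN → 0.75 × 168.3 = 126 kN.
Bearing (1.2 l_c t F_u ≤ 2.4 d t F_u): upper limit = 2.4·12·12·450 / 1000 = 155.5 kN.
  Edge l_c = 25 − 14/2 = 18 → r_n = 116.6 kN; interior l_c = 45 − 14 = 31 → r_n = 155.5 kN.
  R_n,bearing = 1·116.6 + 1·155.5 = 272.2 kN → 0.75 × 272.2 = 204 kN.
Bolt shear governs: 126 kN.

126 kN (bolt shear governs)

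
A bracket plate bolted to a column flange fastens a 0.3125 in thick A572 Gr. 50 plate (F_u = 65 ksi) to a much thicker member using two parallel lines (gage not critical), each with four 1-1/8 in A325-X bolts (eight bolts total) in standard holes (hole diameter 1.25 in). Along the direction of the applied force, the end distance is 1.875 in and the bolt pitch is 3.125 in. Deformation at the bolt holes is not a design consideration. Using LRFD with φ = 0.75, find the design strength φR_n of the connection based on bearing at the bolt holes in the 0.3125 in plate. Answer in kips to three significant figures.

314 kips

Per bolt r_n = 1.5 l_c t F_u ≤ 3.0 d t F_u; upper limit = 3.0 × 1.125 × 0.3125 × 65 = 68.55 kips.
Edge bolt: l_c = 1.875 − 1.25/2 = 1.25 in → 1.5 × 1.25 × 0.3125 × 65 = 38.09 → r_n = 38.09 kips.
Interior bolts: l_c = 3.125 − 1.25 = 1.875 in → 1.5 × 1.875 × 0.3125 × 65 = 57.13 → r_n = 57.13 kips.
R_n = 2 × 38.09 + 6 × 57.13 = 418.9 kips.
Design strength φR_n = 0.75 × 418.9 = 314 kips.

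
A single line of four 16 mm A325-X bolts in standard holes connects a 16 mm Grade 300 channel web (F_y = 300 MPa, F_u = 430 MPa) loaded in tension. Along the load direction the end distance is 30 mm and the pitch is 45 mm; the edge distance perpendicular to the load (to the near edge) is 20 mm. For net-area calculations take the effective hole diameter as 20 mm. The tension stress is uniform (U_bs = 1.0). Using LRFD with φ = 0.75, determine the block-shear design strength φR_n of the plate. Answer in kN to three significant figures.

Shear plane L_v = 30 + 3·45 = 165 mm; A_gv = 165 × 16 = 2640 mm².
A_nv = (165 − 3.5·20) × 16 = 1520 mm².
A_nt = (20 − 0.5·20) × 16 = 160 mm².
0.6 F_u A_nv = 392.2 kN; 0.6 F_y A_gv = 475.2 kN → shear rupture governs the shear term.
R_n = 392.2 + 1.0 × 430 × 160 / 1000 = 461 kN.
Design strength φR_n = 0.75 × 461 = 346 kN.

346 kN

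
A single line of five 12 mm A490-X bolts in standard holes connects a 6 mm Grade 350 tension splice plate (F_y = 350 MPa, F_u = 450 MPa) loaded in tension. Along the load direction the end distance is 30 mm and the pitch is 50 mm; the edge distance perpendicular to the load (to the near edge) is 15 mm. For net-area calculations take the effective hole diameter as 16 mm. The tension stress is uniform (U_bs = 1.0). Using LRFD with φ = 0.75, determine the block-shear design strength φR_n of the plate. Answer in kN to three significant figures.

Shear plane L_v = 30 + 4·50 = 230 mm; A_gv = 230 × 6 = 1380 mm².
A_nv = (230 − 4.5·16) × 6 = 948 mm².
A_nt = (15 − 0.5·16) × 6 = 42 mm².
0.6 F_u A_nv = 256 kN; 0.6 F_y A_gv = 289.8 kN → shear rupture governs the shear term.
R_n = 256 + 1.0 × 450 × 42 / 1000 = 274.9 kN.
Design strength φR_n = 0.75 × 274.9 = 206 kN.

206 kN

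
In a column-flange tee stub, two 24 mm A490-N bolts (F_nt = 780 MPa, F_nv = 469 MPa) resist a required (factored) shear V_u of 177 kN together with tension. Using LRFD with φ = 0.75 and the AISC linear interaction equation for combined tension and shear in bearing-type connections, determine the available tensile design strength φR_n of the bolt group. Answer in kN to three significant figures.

394 kN

A_b = π·24²/4 = 452.4 mm²; f_rv = 177 × 1000 / (2 × 452.4) = 195.6 MPa.
F'_nt = 1.3 F_nt − (F_nt / φF_nv) f_rv = 1.3·780 − (780/(0.75·469))·195.6 = 580.2 MPa, capped at F_nt → F'_nt = 580.2 MPa.
R_n = F'_nt · A_b · n = 580.2 × 452.4 × 2 / 1000 = 525 kN.
Design strength φR_n = 0.75 × 525 = 394 kN.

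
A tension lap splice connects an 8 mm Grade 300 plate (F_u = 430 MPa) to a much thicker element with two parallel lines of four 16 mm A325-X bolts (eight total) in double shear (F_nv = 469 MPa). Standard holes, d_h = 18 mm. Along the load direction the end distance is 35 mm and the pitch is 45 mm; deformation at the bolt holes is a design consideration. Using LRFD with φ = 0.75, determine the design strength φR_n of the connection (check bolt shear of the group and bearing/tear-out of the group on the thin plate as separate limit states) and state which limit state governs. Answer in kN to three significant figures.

663 kN (bearing governs)

Bolt shear: A_b = π·16²/4 = 201.1 mm²; R_n = 469 × 201.1 × 8 × 2 / 1000 = 1509 kN → 0.75 × 1509 = 1130 kN.
Bearing (1.2 l_c t F_u ≤ 2.4 d t F_u): upper limit = 2.4·16·8·430 / 1000 = 132.1 kN.
  Edge l_c = 35 − 18/2 = 26 → r_n = 107.3 kN; interior l_c = 45 − 18 = 27 → r_n = 111.5 kN.
  R_n,bearing = 2·107.3 + 6·111.5 = 883.4 kN → 0.75 × 883.4 = 663 kN.
Bearing governs: 663 kN.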